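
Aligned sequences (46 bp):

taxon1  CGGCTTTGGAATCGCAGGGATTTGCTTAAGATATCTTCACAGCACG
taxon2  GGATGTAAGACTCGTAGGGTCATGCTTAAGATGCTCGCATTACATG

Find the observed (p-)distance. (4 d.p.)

The sequences differ at 20 of 46 positions.
p = 20/46 = 0.434782… ≈ 0.4348 (to 4 d.p.).

0.4348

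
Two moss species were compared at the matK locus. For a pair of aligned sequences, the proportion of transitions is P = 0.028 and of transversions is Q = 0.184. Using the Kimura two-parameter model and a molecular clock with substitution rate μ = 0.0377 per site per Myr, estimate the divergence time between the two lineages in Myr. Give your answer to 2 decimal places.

Under the Kimura two-parameter model, d = −½ ln(1 − 2P − Q) − ¼ ln(1 − 2Q).
1 − 2P − Q = 0.76, giving −½ ln(0.76) = 0.137218.
1 − 2Q = 0.632, giving −¼ ln(0.632) = 0.114716.
d = 0.137218 + 0.114716 = 0.251934.
Under a molecular clock d = 2μt, so t = d/(2μ) = 0.251934 / (2 × 0.0377) = 3.34 Myr.

3.34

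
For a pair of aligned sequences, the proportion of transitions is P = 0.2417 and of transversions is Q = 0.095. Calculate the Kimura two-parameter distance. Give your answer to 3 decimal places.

Under the Kimura two-parameter model, d = −½ ln(1 − 2P − Q) − ¼ ln(1 − 2Q).
1 − 2P − Q = 0.4216, giving −½ ln(0.4216) = 0.431849.
1 − 2Q = 0.81, giving −¼ ln(0.81) = 0.052680.
d = 0.431849 + 0.052680 = 0.484529.

0.485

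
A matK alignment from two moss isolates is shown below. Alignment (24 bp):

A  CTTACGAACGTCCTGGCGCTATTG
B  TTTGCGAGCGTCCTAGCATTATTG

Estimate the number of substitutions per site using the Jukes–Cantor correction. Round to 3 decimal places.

0.304

The sequences differ at 6 of 24 sites (1, 4, 8, 15, 18, 19), so p = 6/24 = 0.25.
d = −(3/4) ln(1 − 4p/3) = −0.75 ln(1 − 0.333333) = −0.75 ln(0.666667)
  = −0.75 × (-0.405465) = 0.304099 substitutions/site.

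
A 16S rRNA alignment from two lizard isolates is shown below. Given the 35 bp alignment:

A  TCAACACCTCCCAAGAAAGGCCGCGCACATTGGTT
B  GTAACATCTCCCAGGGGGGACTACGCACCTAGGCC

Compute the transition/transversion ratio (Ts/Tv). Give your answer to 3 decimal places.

3.667

Transitions are A↔G and C↔T; transversions are all other mismatches.
Transitions: 11. Transversions: 3.
R = 11/3 = 3.666666… ≈ 3.667 (to 3 d.p.).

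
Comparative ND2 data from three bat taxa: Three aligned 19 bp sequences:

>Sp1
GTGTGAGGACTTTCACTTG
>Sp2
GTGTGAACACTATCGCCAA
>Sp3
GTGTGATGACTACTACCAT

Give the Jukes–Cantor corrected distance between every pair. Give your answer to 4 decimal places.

Sp1–Sp2: 7/19 sites differ → p ≈ 0.368421, d = −0.75 ln(1 − 0.491228) = 0.506816 ≈ 0.5068.
Sp1–Sp3: 7/19 sites differ → p ≈ 0.368421, d = −0.75 ln(1 − 0.491228) = 0.506816 ≈ 0.5068.
Sp2–Sp3: 6/19 sites differ → p ≈ 0.315789, d = −0.75 ln(1 − 0.421052) = 0.409907 ≈ 0.4099.

d(Sp1,Sp2) = 0.5068, d(Sp1,Sp3) = 0.5068, d(Sp2,Sp3) = 0.4099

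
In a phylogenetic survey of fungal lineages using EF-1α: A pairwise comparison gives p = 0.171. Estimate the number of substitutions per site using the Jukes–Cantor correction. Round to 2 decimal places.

0.19

d = −(3/4) ln(1 − 4p/3) = −0.75 ln(1 − 0.228) = −0.75 ln(0.772)
  = −0.75 × (-0.258771) = 0.194078 substitutions/site.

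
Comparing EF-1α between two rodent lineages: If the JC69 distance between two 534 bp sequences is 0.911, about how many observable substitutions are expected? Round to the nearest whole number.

Invert JC69: p = (3/4)(1 − e^(−4d/3)) = 0.75 × (1 − e^(-1.214667)) = 0.75 × (1 − 0.296809) = 0.527393.
Expected differing sites = pL ≈ 0.527393 × 534 = 281.627862 ≈ 282.

282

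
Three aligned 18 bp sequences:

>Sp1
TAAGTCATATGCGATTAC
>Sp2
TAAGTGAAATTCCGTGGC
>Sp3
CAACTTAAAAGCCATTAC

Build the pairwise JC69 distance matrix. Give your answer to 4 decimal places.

d(Sp1,Sp2) = 0.5482, d(Sp1,Sp3) = 0.4408, d(Sp2,Sp3) = 0.6735

Sp1–Sp2: 7/18 sites differ → p ≈ 0.388889, d = −0.75 ln(1 − 0.518519) = 0.548166 ≈ 0.5482.
Sp1–Sp3: 6/18 sites differ → p ≈ 0.333333, d = −0.75 ln(1 − 0.444444) = 0.440839 ≈ 0.4408.
Sp2–Sp3: 8/18 sites differ → p ≈ 0.444444, d = −0.75 ln(1 − 0.592592) = 0.673455 ≈ 0.6735.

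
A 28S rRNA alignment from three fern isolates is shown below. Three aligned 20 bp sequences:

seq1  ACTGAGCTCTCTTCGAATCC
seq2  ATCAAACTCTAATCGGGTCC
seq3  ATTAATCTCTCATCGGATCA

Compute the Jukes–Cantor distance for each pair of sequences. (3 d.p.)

seq1–seq2: 8/20 sites differ → p = 0.4, d = −0.75 ln(1 − 0.533333) = 0.571605 ≈ 0.572.
seq1–seq3: 6/20 sites differ → p = 0.3, d = −0.75 ln(1 − 0.4) = 0.383119 ≈ 0.383.
seq2–seq3: 5/20 sites differ → p = 0.25, d = −0.75 ln(1 − 0.333333) = 0.304098 ≈ 0.304.

d(seq1,seq2) = 0.572, d(seq1,seq3) = 0.383, d(seq2,seq3) = 0.304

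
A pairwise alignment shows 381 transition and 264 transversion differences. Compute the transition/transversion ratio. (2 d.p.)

R = 381/264 = 1.443181… ≈ 1.44 (to 2 d.p.).

1.44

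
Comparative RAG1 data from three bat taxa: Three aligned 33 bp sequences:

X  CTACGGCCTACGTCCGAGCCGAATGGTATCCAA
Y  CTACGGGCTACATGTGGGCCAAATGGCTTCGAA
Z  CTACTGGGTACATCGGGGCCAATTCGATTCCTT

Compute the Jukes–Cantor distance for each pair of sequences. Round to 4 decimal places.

X–Y: 9/33 sites differ → p ≈ 0.272727, d = −0.75 ln(1 − 0.363636) = 0.338988 ≈ 0.3390.
X–Z: 13/33 sites differ → p ≈ 0.393939, d = −0.75 ln(1 − 0.525252) = 0.558728 ≈ 0.5587.
Y–Z: 10/33 sites differ → p ≈ 0.30303, d = −0.75 ln(1 − 0.40404) = 0.388186 ≈ 0.3882.

d(X,Y) = 0.3390, d(X,Z) = 0.5587, d(Y,Z) = 0.3882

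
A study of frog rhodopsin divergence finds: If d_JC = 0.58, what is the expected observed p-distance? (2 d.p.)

p = (3/4)(1 − e^(−4d/3)) = 0.75 × (1 − e^(-0.773333)) = 0.75 × (1 − 0.461472) = 0.403896.

0.40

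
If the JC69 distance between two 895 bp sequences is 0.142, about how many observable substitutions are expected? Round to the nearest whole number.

116

Invert JC69: p = (3/4)(1 − e^(−4d/3)) = 0.75 × (1 − e^(-0.189333)) = 0.75 × (1 − 0.827511) = 0.129367.
Expected differing sites = pL ≈ 0.129367 × 895 = 115.783465 ≈ 116.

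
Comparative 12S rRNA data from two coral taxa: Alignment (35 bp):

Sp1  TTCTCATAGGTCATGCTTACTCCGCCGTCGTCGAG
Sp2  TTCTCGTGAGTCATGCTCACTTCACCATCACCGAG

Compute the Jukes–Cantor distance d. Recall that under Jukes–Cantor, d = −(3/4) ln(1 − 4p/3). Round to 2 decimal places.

The sequences differ at 9 of 35 sites (6, 8, 9, 18, 22, 24, 27, 30, 31), so p = 9/35 ≈ 0.257143.
d = −(3/4) ln(1 − 4p/3) = −0.75 ln(1 − 0.342857) = −0.75 ln(0.657143)
  = −0.75 × (-0.419854) = 0.314891 substitutions/site.

0.31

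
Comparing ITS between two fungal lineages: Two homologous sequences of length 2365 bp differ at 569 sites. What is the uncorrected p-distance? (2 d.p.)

0.24

p = 569/2365 = 0.240591… ≈ 0.24 (to 2 d.p.).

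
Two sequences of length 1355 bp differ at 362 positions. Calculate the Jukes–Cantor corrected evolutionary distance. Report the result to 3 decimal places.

0.330

p = 362/1355 ≈ 0.267159.
d = −(3/4) ln(1 − 4p/3) = −0.75 ln(1 − 0.356212) = −0.75 ln(0.643788)
  = −0.75 × (-0.440386) = 0.330290 substitutions/site.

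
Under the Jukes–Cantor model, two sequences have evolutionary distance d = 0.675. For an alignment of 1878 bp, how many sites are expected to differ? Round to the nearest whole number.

Invert JC69: p = (3/4)(1 − e^(−4d/3)) = 0.75 × (1 − e^(-0.9)) = 0.75 × (1 − 0.406570) = 0.445073.
Expected differing sites = pL ≈ 0.445073 × 1878 = 835.847094 ≈ 836.

836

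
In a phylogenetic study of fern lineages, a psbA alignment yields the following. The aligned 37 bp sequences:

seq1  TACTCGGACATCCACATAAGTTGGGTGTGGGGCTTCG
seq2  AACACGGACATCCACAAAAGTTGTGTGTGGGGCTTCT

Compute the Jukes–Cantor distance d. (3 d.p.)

The sequences differ at 5 of 37 sites (1, 4, 17, 24, 37), so p = 5/37 ≈ 0.135135.
d = −(3/4) ln(1 − 4p/3) = −0.75 ln(1 − 0.18018) = −0.75 ln(0.81982)
  = −0.75 × (-0.198670) = 0.149003 substitutions/site.

0.149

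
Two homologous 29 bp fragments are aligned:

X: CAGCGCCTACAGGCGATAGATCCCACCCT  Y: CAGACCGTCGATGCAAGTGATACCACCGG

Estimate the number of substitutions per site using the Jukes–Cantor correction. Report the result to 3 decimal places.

The sequences differ at 12 of 29 sites, so p = 12/29 ≈ 0.413793.
d = −(3/4) ln(1 − 4p/3) = −0.75 ln(1 − 0.551724) = −0.75 ln(0.448276)
  = −0.75 × (-0.802346) = 0.601760 substitutions/site.

0.602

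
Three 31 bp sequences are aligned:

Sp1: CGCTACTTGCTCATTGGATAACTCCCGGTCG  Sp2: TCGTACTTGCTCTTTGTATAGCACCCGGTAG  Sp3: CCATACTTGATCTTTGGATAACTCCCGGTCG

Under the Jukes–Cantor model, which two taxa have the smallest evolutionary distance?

Sp1 and Sp3

Sp1–Sp2: 8/31 differ, p = 0.258, d = 0.316.
Sp1–Sp3: 4/31 differ, p = 0.129, d = 0.142.
Sp2–Sp3: 7/31 differ, p = 0.226, d = 0.269.
The smallest distance is between Sp1 and Sp3.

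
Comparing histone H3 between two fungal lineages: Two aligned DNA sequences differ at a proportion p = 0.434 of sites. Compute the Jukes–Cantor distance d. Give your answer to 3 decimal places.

0.648

d = −(3/4) ln(1 − 4p/3) = −0.75 ln(1 − 0.578667) = −0.75 ln(0.421333)
  = −0.75 × (-0.864332) = 0.648249 substitutions/site.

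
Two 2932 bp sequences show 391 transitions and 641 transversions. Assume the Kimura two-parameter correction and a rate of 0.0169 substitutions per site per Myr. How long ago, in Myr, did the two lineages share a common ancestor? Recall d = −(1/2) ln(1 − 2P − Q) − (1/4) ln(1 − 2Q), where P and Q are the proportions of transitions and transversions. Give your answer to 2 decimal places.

14.08

P = 391/2932 ≈ 0.133356 and Q = 641/2932 ≈ 0.218622.
Under the Kimura two-parameter model, d = −½ ln(1 − 2P − Q) − ¼ ln(1 − 2Q).
1 − 2P − Q = 0.514666, giving −½ ln(0.514666) = 0.332119.
1 − 2Q = 0.562756, giving −¼ ln(0.562756) = 0.143727.
d = 0.332119 + 0.143727 = 0.475846.
Under a molecular clock d = 2μt, so t = d/(2μ) = 0.475846 / (2 × 0.0169) = 14.08 Myr.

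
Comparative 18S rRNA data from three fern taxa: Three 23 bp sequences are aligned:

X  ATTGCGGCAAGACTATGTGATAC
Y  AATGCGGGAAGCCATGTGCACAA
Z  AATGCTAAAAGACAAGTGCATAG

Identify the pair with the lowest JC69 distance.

X–Y: 11/23 differ, p = 0.478, d = 0.761.
X–Z: 10/23 differ, p = 0.435, d = 0.650.
Y–Z: 7/23 differ, p = 0.304, d = 0.390.
The smallest distance is between Y and Z.

Y and Z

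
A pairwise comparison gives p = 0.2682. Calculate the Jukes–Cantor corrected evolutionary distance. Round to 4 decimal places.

0.3319

d = −(3/4) ln(1 − 4p/3) = −0.75 ln(1 − 0.3576) = −0.75 ln(0.6424)
  = −0.75 × (-0.442544) = 0.331908 substitutions/site.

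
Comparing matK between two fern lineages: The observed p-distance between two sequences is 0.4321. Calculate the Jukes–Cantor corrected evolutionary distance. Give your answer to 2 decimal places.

0.64

d = −(3/4) ln(1 − 4p/3) = −0.75 ln(1 − 0.576133) = −0.75 ln(0.423867)
  = −0.75 × (-0.858336) = 0.643752 substitutions/site.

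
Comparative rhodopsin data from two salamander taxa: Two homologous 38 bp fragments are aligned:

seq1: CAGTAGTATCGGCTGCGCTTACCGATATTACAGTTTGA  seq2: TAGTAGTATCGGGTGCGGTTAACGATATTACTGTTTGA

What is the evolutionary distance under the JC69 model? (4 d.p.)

The sequences differ at 5 of 38 sites (1, 13, 18, 22, 32), so p = 5/38 ≈ 0.131579.
d = −(3/4) ln(1 − 4p/3) = −0.75 ln(1 − 0.175439) = −0.75 ln(0.824561)
  = −0.75 × (-0.192904) = 0.144678 substitutions/site.

0.1447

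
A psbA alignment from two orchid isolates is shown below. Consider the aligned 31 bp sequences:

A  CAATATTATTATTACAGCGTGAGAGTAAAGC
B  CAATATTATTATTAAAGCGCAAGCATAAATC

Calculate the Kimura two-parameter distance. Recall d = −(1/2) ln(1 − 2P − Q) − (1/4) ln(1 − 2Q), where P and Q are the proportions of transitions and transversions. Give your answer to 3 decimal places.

0.225

Of 31 sites, 3 differences are transitions and 3 are transversions, so P = 3/31 ≈ 0.096774 and Q = 3/31 ≈ 0.096774.
Under the Kimura two-parameter model, d = −½ ln(1 − 2P − Q) − ¼ ln(1 − 2Q).
1 − 2P − Q = 0.709678, giving −½ ln(0.709678) = 0.171472.
1 − 2Q = 0.806452, giving −¼ ln(0.806452) = 0.053778.
d = 0.171472 + 0.053778 = 0.225250.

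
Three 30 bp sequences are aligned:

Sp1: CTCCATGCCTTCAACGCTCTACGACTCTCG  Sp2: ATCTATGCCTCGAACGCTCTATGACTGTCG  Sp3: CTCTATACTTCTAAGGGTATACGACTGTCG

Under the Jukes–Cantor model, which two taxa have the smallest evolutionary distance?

Sp1–Sp2: 6/30 differ, p = 0.200, d = 0.233.
Sp1–Sp3: 9/30 differ, p = 0.300, d = 0.383.
Sp2–Sp3: 8/30 differ, p = 0.267, d = 0.330.
The smallest distance is between Sp1 and Sp2.

Sp1 and Sp2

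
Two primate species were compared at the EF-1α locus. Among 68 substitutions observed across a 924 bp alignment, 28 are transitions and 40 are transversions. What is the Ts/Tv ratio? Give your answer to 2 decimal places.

R = 28/40 = 0.70.

0.70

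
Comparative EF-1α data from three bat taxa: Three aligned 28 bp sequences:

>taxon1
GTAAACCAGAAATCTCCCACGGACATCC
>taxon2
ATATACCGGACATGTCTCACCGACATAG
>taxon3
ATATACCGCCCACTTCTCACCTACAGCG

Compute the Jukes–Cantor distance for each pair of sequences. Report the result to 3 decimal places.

taxon1–taxon2: 9/28 sites differ → p ≈ 0.321429, d = −0.75 ln(1 − 0.428572) = 0.419713 ≈ 0.420.
taxon1–taxon3: 13/28 sites differ → p ≈ 0.464286, d = −0.75 ln(1 − 0.619048) = 0.723811 ≈ 0.724.
taxon2–taxon3: 7/28 sites differ → p = 0.25, d = −0.75 ln(1 − 0.333333) = 0.304098 ≈ 0.304.

d(taxon1,taxon2) = 0.420, d(taxon1,taxon3) = 0.724, d(taxon2,taxon3) = 0.304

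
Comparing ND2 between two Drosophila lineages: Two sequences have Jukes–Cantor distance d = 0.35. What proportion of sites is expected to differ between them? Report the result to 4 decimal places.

0.2797

p = (3/4)(1 − e^(−4d/3)) = 0.75 × (1 − e^(-0.466667)) = 0.75 × (1 − 0.627089) = 0.279683.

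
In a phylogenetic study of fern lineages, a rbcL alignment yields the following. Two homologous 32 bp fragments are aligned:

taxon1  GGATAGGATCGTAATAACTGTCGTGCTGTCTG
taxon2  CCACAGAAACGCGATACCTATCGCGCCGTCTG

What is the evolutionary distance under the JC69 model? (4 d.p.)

The sequences differ at 11 of 32 sites, so p = 11/32 = 0.34375.
d = −(3/4) ln(1 − 4p/3) = −0.75 ln(1 − 0.458333) = −0.75 ln(0.541667)
  = −0.75 × (-0.613104) = 0.459828 substitutions/site.

0.4598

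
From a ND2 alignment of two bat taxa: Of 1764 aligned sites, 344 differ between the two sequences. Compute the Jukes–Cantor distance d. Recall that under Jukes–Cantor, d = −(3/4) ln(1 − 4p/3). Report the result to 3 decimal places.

p = 344/1764 ≈ 0.195011.
d = −(3/4) ln(1 − 4p/3) = −0.75 ln(1 − 0.260015) = −0.75 ln(0.739985)
  = −0.75 × (-0.301125) = 0.225844 substitutions/site.

0.226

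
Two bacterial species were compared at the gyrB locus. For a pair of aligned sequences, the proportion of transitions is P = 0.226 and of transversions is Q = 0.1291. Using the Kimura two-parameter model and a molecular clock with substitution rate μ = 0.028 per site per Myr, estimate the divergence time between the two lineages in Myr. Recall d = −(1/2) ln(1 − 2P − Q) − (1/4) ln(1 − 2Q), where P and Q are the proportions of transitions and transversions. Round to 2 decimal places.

9.10

Under the Kimura two-parameter model, d = −½ ln(1 − 2P − Q) − ¼ ln(1 − 2Q).
1 − 2P − Q = 0.4189, giving −½ ln(0.4189) = 0.435062.
1 − 2Q = 0.7418, giving −¼ ln(0.7418) = 0.074669.
d = 0.435062 + 0.074669 = 0.509731.
Under a molecular clock d = 2μt, so t = d/(2μ) = 0.509731 / (2 × 0.028) = 9.10 Myr.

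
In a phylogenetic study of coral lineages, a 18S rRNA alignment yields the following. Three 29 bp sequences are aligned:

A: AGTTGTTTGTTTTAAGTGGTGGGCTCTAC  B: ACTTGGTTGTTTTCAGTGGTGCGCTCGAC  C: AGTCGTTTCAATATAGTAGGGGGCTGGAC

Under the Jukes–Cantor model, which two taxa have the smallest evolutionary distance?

A–B: 5/29 differ, p = 0.172, d = 0.196.
A–C: 10/29 differ, p = 0.345, d = 0.462.
B–C: 12/29 differ, p = 0.414, d = 0.602.
The smallest distance is between A and B.

A and B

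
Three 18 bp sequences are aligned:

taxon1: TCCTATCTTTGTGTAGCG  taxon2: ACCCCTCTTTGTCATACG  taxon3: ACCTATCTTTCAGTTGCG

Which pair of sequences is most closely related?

taxon1 and taxon3

taxon1–taxon2: 7/18 differ, p = 0.389, d = 0.548.
taxon1–taxon3: 4/18 differ, p = 0.222, d = 0.264.
taxon2–taxon3: 7/18 differ, p = 0.389, d = 0.548.
The smallest distance is between taxon1 and taxon3.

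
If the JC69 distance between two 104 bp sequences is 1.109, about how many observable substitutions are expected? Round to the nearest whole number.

60

Invert JC69: p = (3/4)(1 − e^(−4d/3)) = 0.75 × (1 − e^(-1.478667)) = 0.75 × (1 − 0.227941) = 0.579044.
Expected differing sites = pL ≈ 0.579044 × 104 = 60.220576 ≈ 60.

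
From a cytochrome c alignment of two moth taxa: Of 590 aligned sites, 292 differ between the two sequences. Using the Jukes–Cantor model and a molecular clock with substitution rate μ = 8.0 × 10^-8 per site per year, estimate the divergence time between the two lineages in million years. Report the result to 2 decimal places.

5.06

p = 292/590 ≈ 0.494915.
d = −(3/4) ln(1 − 4p/3) = −0.75 ln(1 − 0.659887) = −0.75 ln(0.340113)
  = −0.75 × (-1.078477) = 0.808858 substitutions/site.
Under a molecular clock d = 2μt, so t = d/(2μ) = 0.808858 / (2 × 8.0 × 10^-8) = 5.06 million years.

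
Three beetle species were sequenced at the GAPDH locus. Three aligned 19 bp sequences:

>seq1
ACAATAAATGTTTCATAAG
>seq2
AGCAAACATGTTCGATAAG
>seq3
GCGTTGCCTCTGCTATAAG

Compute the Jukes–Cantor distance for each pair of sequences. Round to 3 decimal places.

seq1–seq2: 6/19 sites differ → p ≈ 0.315789, d = −0.75 ln(1 − 0.421052) = 0.409907 ≈ 0.410.
seq1–seq3: 10/19 sites differ → p ≈ 0.526316, d = −0.75 ln(1 − 0.701755) = 0.907380 ≈ 0.907.
seq2–seq3: 10/19 sites differ → p ≈ 0.526316, d = −0.75 ln(1 − 0.701755) = 0.907380 ≈ 0.907.

d(seq1,seq2) = 0.410, d(seq1,seq3) = 0.907, d(seq2,seq3) = 0.907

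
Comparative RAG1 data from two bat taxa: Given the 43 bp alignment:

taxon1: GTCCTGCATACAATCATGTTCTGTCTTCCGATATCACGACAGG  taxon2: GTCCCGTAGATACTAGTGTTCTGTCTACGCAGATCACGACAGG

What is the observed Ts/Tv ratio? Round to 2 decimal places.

0.57

Transitions are A↔G and C↔T; transversions are all other mismatches.
Transitions: 4. Transversions: 7.
R = 4/7 = 0.571428… ≈ 0.57 (to 2 d.p.).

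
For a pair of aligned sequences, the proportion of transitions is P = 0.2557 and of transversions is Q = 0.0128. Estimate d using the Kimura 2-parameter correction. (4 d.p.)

Under the Kimura two-parameter model, d = −½ ln(1 − 2P − Q) − ¼ ln(1 − 2Q).
1 − 2P − Q = 0.4758, giving −½ ln(0.4758) = 0.371379.
1 − 2Q = 0.9744, giving −¼ ln(0.9744) = 0.006483.
d = 0.371379 + 0.006483 = 0.377862.

0.3779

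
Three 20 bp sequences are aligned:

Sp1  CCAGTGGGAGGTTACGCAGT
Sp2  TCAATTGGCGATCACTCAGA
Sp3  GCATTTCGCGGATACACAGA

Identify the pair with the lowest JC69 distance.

Sp1–Sp2: 8/20 differ, p = 0.400, d = 0.572.
Sp1–Sp3: 8/20 differ, p = 0.400, d = 0.572.
Sp2–Sp3: 7/20 differ, p = 0.350, d = 0.471.
The smallest distance is between Sp2 and Sp3.

Sp2 and Sp3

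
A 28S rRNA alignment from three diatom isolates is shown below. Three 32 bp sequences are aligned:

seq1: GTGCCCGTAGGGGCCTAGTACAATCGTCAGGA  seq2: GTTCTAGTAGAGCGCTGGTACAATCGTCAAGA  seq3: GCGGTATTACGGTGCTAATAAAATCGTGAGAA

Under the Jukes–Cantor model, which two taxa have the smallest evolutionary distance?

seq1 and seq2

seq1–seq2: 8/32 differ, p = 0.250, d = 0.304.
seq1–seq3: 12/32 differ, p = 0.375, d = 0.520.
seq2–seq3: 13/32 differ, p = 0.406, d = 0.585.
The smallest distance is between seq1 and seq2.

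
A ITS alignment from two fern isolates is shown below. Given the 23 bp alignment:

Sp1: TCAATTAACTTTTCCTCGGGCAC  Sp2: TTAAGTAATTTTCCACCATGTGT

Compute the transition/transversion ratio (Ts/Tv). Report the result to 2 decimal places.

Transitions are A↔G and C↔T; transversions are all other mismatches.
Transitions: 8. Transversions: 3.
R = 8/3 = 2.666666… ≈ 2.67 (to 2 d.p.).

2.67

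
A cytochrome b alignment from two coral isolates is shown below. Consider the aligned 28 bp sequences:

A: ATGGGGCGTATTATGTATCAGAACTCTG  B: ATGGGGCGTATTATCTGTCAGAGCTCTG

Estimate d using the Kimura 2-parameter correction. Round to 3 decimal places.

0.117

Of 28 sites, 2 differences are transitions and 1 are transversions, so P = 2/28 ≈ 0.071429 and Q = 1/28 ≈ 0.035714.
Under the Kimura two-parameter model, d = −½ ln(1 − 2P − Q) − ¼ ln(1 − 2Q).
1 − 2P − Q = 0.821428, giving −½ ln(0.821428) = 0.098355.
1 − 2Q = 0.928572, giving −¼ ln(0.928572) = 0.018527.
d = 0.098355 + 0.018527 = 0.116882.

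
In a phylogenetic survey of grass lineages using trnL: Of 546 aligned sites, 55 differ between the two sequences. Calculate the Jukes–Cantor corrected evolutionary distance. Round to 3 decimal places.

0.108

p = 55/546 ≈ 0.100733.
d = −(3/4) ln(1 − 4p/3) = −0.75 ln(1 − 0.134311) = −0.75 ln(0.865689)
  = −0.75 × (-0.144230) = 0.108173 substitutions/site.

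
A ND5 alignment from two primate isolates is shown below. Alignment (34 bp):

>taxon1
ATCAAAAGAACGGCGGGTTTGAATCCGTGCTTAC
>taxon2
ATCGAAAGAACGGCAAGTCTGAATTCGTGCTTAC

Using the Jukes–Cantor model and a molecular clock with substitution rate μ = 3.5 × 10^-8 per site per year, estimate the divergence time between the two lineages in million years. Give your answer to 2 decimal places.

2.34

The sequences differ at 5 of 34 sites (4, 15, 16, 19, 25), so p = 5/34 ≈ 0.147059.
d = −(3/4) ln(1 − 4p/3) = −0.75 ln(1 − 0.196079) = −0.75 ln(0.803921)
  = −0.75 × (-0.218254) = 0.163691 substitutions/site.
Under a molecular clock d = 2μt, so t = d/(2μ) = 0.163691 / (2 × 3.5 × 10^-8) = 2.34 million years.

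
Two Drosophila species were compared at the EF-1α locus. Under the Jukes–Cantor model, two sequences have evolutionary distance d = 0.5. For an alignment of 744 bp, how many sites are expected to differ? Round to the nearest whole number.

272

Invert JC69: p = (3/4)(1 − e^(−4d/3)) = 0.75 × (1 − e^(-0.666667)) = 0.75 × (1 − 0.513417) = 0.364937.
Expected differing sites = pL ≈ 0.364937 × 744 = 271.513128 ≈ 272.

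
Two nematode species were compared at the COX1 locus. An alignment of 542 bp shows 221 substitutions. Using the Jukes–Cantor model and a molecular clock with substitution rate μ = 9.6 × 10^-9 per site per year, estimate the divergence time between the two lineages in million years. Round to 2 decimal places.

p = 221/542 ≈ 0.407749.
d = −(3/4) ln(1 − 4p/3) = −0.75 ln(1 − 0.543665) = −0.75 ln(0.456335)
  = −0.75 × (-0.784528) = 0.588396 substitutions/site.
Under a molecular clock d = 2μt, so t = d/(2μ) = 0.588396 / (2 × 9.6 × 10^-9) = 30.65 million years.

30.65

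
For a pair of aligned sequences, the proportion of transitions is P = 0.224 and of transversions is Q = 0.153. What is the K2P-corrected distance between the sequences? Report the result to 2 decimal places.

0.55

Under the Kimura two-parameter model, d = −½ ln(1 − 2P − Q) − ¼ ln(1 − 2Q).
1 − 2P − Q = 0.399, giving −½ ln(0.399) = 0.459397.
1 − 2Q = 0.694, giving −¼ ln(0.694) = 0.091321.
d = 0.459397 + 0.091321 = 0.550718.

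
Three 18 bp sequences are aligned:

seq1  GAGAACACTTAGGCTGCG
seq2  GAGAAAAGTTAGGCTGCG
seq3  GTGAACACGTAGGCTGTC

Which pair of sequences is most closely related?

seq1–seq2: 2/18 differ, p = 0.111, d = 0.120.
seq1–seq3: 4/18 differ, p = 0.222, d = 0.264.
seq2–seq3: 6/18 differ, p = 0.333, d = 0.441.
The smallest distance is between seq1 and seq2.

seq1 and seq2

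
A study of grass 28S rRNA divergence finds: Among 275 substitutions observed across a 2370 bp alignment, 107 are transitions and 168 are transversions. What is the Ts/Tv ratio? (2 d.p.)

R = 107/168 = 0.636904… ≈ 0.64 (to 2 d.p.).

0.64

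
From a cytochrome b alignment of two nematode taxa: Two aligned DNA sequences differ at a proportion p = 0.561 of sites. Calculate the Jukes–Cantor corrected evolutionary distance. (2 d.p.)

d = −(3/4) ln(1 − 4p/3) = −0.75 ln(1 − 0.748) = −0.75 ln(0.252)
  = −0.75 × (-1.378326) = 1.033745 substitutions/site.

1.03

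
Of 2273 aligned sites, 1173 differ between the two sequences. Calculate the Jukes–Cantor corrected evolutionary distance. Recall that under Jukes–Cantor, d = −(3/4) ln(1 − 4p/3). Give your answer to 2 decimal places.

0.87

p = 1173/2273 ≈ 0.516058.
d = −(3/4) ln(1 − 4p/3) = −0.75 ln(1 − 0.688077) = −0.75 ln(0.311923)
  = −0.75 × (-1.164999) = 0.873749 substitutions/site.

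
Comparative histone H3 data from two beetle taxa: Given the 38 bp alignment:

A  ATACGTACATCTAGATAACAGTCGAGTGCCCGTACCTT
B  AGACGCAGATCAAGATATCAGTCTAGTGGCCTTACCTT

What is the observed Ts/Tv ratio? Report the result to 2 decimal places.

Transitions are A↔G and C↔T; transversions are all other mismatches.
Transitions: 1. Transversions: 7.
R = 1/7 = 0.142857… ≈ 0.14 (to 2 d.p.).

0.14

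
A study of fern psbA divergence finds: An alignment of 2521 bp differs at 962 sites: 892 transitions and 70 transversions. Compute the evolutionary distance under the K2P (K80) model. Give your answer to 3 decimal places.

P = 892/2521 ≈ 0.353828 and Q = 70/2521 ≈ 0.027767.
Under the Kimura two-parameter model, d = −½ ln(1 − 2P − Q) − ¼ ln(1 − 2Q).
1 − 2P − Q = 0.264577, giving −½ ln(0.264577) = 0.664811.
1 − 2Q = 0.944466, giving −¼ ln(0.944466) = 0.014284.
d = 0.664811 + 0.014284 = 0.679095.

0.679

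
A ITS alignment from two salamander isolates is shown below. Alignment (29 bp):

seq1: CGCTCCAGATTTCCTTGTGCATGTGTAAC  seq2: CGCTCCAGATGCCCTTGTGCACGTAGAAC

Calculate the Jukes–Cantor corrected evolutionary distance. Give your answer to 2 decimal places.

0.20

The sequences differ at 5 of 29 sites (11, 12, 22, 25, 26), so p = 5/29 ≈ 0.172414.
d = −(3/4) ln(1 − 4p/3) = −0.75 ln(1 − 0.229885) = −0.75 ln(0.770115)
  = −0.75 × (-0.261215) = 0.195911 substitutions/site.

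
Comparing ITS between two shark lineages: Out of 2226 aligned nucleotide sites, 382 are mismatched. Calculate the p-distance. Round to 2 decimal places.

p = 382/2226 = 0.171608… ≈ 0.17 (to 2 d.p.).

0.17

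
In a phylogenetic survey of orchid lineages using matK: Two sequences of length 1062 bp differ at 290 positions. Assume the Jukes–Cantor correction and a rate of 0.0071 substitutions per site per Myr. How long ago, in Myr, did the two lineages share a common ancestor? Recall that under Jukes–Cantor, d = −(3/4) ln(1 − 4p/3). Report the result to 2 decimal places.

23.91

p = 290/1062 ≈ 0.27307.
d = −(3/4) ln(1 − 4p/3) = −0.75 ln(1 − 0.364093) = −0.75 ln(0.635907)
  = −0.75 × (-0.452703) = 0.339527 substitutions/site.
Under a molecular clock d = 2μt, so t = d/(2μ) = 0.339527 / (2 × 0.0071) = 23.91 Myr.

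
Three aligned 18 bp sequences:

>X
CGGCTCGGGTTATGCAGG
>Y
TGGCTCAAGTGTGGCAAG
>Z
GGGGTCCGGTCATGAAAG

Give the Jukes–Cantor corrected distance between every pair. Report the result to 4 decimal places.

d(X,Y) = 0.5482, d(X,Z) = 0.4408, d(Y,Z) = 0.6735

X–Y: 7/18 sites differ → p ≈ 0.388889, d = −0.75 ln(1 − 0.518519) = 0.548166 ≈ 0.5482.
X–Z: 6/18 sites differ → p ≈ 0.333333, d = −0.75 ln(1 − 0.444444) = 0.440839 ≈ 0.4408.
Y–Z: 8/18 sites differ → p ≈ 0.444444, d = −0.75 ln(1 − 0.592592) = 0.673455 ≈ 0.6735.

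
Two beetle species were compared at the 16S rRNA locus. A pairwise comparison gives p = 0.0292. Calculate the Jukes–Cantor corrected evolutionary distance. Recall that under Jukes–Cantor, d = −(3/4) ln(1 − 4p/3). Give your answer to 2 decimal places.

d = −(3/4) ln(1 − 4p/3) = −0.75 ln(1 − 0.038933) = −0.75 ln(0.961067)
  = −0.75 × (-0.039711) = 0.029783 substitutions/site.

0.03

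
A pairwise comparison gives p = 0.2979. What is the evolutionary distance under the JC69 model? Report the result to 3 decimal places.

0.380

d = −(3/4) ln(1 − 4p/3) = −0.75 ln(1 − 0.3972) = −0.75 ln(0.6028)
  = −0.75 × (-0.506170) = 0.379628 substitutions/site.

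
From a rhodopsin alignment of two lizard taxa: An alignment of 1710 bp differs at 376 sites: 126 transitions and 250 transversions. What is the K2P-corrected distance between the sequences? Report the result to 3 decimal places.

P = 126/1710 ≈ 0.073684 and Q = 250/1710 ≈ 0.146199.
Under the Kimura two-parameter model, d = −½ ln(1 − 2P − Q) − ¼ ln(1 − 2Q).
1 − 2P − Q = 0.706433, giving −½ ln(0.706433) = 0.173763.
1 − 2Q = 0.707602, giving −¼ ln(0.707602) = 0.086468.
d = 0.173763 + 0.086468 = 0.260231.

0.260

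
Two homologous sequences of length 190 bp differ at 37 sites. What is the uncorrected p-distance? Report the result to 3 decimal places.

p = 37/190 = 0.194736… ≈ 0.195 (to 3 d.p.).

0.195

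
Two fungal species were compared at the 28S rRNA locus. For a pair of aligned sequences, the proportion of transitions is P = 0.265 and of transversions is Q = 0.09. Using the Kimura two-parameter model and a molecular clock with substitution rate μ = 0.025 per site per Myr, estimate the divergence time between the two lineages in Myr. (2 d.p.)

10.67

Under the Kimura two-parameter model, d = −½ ln(1 − 2P − Q) − ¼ ln(1 − 2Q).
1 − 2P − Q = 0.38, giving −½ ln(0.38) = 0.483792.
1 − 2Q = 0.82, giving −¼ ln(0.82) = 0.049613.
d = 0.483792 + 0.049613 = 0.533405.
Under a molecular clock d = 2μt, so t = d/(2μ) = 0.533405 / (2 × 0.025) = 10.67 Myr.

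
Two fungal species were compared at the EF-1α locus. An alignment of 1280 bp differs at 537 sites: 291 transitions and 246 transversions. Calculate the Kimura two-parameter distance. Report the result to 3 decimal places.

0.642

P = 291/1280 ≈ 0.227344 and Q = 246/1280 ≈ 0.192188.
Under the Kimura two-parameter model, d = −½ ln(1 − 2P − Q) − ¼ ln(1 − 2Q).
1 − 2P − Q = 0.353124, giving −½ ln(0.353124) = 0.520468.
1 − 2Q = 0.615624, giving −¼ ln(0.615624) = 0.121280.
d = 0.520468 + 0.121280 = 0.641748.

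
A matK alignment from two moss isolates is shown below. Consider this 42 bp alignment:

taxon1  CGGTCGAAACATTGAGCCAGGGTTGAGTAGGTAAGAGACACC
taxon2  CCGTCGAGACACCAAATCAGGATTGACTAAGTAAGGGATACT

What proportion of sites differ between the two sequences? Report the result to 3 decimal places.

0.310

The sequences differ at 13 of 42 positions.
p = 13/42 = 0.309523… ≈ 0.310 (to 3 d.p.).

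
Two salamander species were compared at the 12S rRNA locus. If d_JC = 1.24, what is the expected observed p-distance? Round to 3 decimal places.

p = (3/4)(1 − e^(−4d/3)) = 0.75 × (1 − e^(-1.653333)) = 0.75 × (1 − 0.191411) = 0.606442.

0.606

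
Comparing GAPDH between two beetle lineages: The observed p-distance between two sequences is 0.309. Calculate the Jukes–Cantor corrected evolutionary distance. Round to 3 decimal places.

0.398

d = −(3/4) ln(1 − 4p/3) = −0.75 ln(1 − 0.412) = −0.75 ln(0.588)
  = −0.75 × (-0.531028) = 0.398271 substitutions/site.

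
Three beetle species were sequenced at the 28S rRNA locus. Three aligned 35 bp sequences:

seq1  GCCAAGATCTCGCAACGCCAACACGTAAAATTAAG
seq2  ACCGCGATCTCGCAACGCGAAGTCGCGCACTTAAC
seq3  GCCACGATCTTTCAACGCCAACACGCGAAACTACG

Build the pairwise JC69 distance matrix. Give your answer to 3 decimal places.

d(seq1,seq2) = 0.407, d(seq1,seq3) = 0.233, d(seq2,seq3) = 0.458

seq1–seq2: 11/35 sites differ → p ≈ 0.314286, d = −0.75 ln(1 − 0.419048) = 0.407315 ≈ 0.407.
seq1–seq3: 7/35 sites differ → p = 0.2, d = −0.75 ln(1 − 0.266667) = 0.232617 ≈ 0.233.
seq2–seq3: 12/35 sites differ → p ≈ 0.342857, d = −0.75 ln(1 − 0.457143) = 0.458182 ≈ 0.458.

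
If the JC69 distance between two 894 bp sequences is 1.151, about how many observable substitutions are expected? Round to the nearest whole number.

526

Invert JC69: p = (3/4)(1 − e^(−4d/3)) = 0.75 × (1 − e^(-1.534667)) = 0.75 × (1 − 0.215527) = 0.588355.
Expected differing sites = pL ≈ 0.588355 × 894 = 525.98937 ≈ 526.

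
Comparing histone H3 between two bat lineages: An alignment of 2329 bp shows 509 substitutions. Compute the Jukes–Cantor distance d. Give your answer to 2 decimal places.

0.26

p = 509/2329 ≈ 0.218549.
d = −(3/4) ln(1 − 4p/3) = −0.75 ln(1 − 0.291399) = −0.75 ln(0.708601)
  = −0.75 × (-0.344463) = 0.258347 substitutions/site.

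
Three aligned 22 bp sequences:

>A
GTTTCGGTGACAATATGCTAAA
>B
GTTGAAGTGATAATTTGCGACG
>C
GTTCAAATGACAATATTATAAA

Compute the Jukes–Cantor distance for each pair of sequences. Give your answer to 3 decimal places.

d(A,B) = 0.497, d(A,C) = 0.339, d(B,C) = 0.591

A–B: 8/22 sites differ → p ≈ 0.363636, d = −0.75 ln(1 − 0.484848) = 0.497470 ≈ 0.497.
A–C: 6/22 sites differ → p ≈ 0.272727, d = −0.75 ln(1 − 0.363636) = 0.338988 ≈ 0.339.
B–C: 9/22 sites differ → p ≈ 0.409091, d = −0.75 ln(1 − 0.545455) = 0.591344 ≈ 0.591.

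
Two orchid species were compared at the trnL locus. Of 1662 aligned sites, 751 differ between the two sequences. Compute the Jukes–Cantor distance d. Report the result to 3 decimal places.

p = 751/1662 ≈ 0.451865.
d = −(3/4) ln(1 − 4p/3) = −0.75 ln(1 − 0.602487) = −0.75 ln(0.397513)
  = −0.75 × (-0.922528) = 0.691896 substitutions/site.

0.692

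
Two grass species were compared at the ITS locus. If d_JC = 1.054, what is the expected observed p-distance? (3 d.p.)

0.566

p = (3/4)(1 − e^(−4d/3)) = 0.75 × (1 − e^(-1.405333)) = 0.75 × (1 − 0.245285) = 0.566036.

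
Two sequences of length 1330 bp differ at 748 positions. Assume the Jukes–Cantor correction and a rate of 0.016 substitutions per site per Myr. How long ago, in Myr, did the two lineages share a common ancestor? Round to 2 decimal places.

32.48

p = 748/1330 ≈ 0.562406.
d = −(3/4) ln(1 − 4p/3) = −0.75 ln(1 − 0.749875) = −0.75 ln(0.250125)
  = −0.75 × (-1.385794) = 1.039346 substitutions/site.
Under a molecular clock d = 2μt, so t = d/(2μ) = 1.039346 / (2 × 0.016) = 32.48 Myr.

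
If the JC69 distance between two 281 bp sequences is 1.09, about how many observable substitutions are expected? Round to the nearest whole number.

161

Invert JC69: p = (3/4)(1 − e^(−4d/3)) = 0.75 × (1 − e^(-1.453333)) = 0.75 × (1 − 0.233790) = 0.574658.
Expected differing sites = pL ≈ 0.574658 × 281 = 161.478898 ≈ 161.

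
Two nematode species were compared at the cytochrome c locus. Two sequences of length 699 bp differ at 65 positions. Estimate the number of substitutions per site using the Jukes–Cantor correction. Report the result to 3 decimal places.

p = 65/699 ≈ 0.09299.
d = −(3/4) ln(1 − 4p/3) = −0.75 ln(1 − 0.123987) = −0.75 ln(0.876013)
  = −0.75 × (-0.132374) = 0.099281 substitutions/site.

0.099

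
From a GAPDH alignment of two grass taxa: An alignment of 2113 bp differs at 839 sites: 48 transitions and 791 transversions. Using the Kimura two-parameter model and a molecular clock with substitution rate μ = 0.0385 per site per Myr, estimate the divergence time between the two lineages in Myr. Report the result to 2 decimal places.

8.02

P = 48/2113 ≈ 0.022717 and Q = 791/2113 ≈ 0.374349.
Under the Kimura two-parameter model, d = −½ ln(1 − 2P − Q) − ¼ ln(1 − 2Q).
1 − 2P − Q = 0.580217, giving −½ ln(0.580217) = 0.272177.
1 − 2Q = 0.251302, giving −¼ ln(0.251302) = 0.345275.
d = 0.272177 + 0.345275 = 0.617452.
Under a molecular clock d = 2μt, so t = d/(2μ) = 0.617452 / (2 × 0.0385) = 8.02 Myr.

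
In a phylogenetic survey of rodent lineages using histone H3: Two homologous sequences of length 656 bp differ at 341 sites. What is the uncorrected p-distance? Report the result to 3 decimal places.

p = 341/656 = 0.519817… ≈ 0.520 (to 3 d.p.).

0.520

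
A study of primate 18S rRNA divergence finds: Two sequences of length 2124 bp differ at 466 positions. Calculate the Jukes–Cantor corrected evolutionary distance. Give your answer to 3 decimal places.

p = 466/2124 ≈ 0.219397.
d = −(3/4) ln(1 − 4p/3) = −0.75 ln(1 − 0.292529) = −0.75 ln(0.707471)
  = −0.75 × (-0.346059) = 0.259544 substitutions/site.

0.260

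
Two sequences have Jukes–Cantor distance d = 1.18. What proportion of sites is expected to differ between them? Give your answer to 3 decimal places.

0.594

p = (3/4)(1 − e^(−4d/3)) = 0.75 × (1 − e^(-1.573333)) = 0.75 × (1 − 0.207353) = 0.594485.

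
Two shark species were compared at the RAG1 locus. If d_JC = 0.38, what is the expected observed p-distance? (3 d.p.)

p = (3/4)(1 − e^(−4d/3)) = 0.75 × (1 − e^(-0.506667)) = 0.75 × (1 − 0.602500) = 0.298125.

0.298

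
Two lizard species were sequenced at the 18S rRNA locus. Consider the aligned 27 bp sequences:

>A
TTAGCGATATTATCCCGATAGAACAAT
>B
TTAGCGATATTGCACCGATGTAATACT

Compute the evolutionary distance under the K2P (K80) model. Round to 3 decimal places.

Of 27 sites, 4 differences are transitions and 3 are transversions, so P = 4/27 ≈ 0.148148 and Q = 3/27 ≈ 0.111111.
Under the Kimura two-parameter model, d = −½ ln(1 − 2P − Q) − ¼ ln(1 − 2Q).
1 − 2P − Q = 0.592593, giving −½ ln(0.592593) = 0.261624.
1 − 2Q = 0.777778, giving −¼ ln(0.777778) = 0.062829.
d = 0.261624 + 0.062829 = 0.324453.

0.324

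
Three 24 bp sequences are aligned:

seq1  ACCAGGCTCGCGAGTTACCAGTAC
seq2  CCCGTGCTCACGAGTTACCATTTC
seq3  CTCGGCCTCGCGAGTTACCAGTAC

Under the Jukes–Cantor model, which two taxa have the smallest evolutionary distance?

seq1 and seq3

seq1–seq2: 6/24 differ, p = 0.250, d = 0.304.
seq1–seq3: 4/24 differ, p = 0.167, d = 0.188.
seq2–seq3: 6/24 differ, p = 0.250, d = 0.304.
The smallest distance is between seq1 and seq3.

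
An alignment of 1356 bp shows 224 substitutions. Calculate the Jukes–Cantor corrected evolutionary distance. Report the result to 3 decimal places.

0.187

p = 224/1356 ≈ 0.165192.
d = −(3/4) ln(1 − 4p/3) = −0.75 ln(1 − 0.220256) = −0.75 ln(0.779744)
  = −0.75 × (-0.248790) = 0.186593 substitutions/site.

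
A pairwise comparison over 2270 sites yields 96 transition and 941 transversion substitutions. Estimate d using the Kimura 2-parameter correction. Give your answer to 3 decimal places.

0.787

P = 96/2270 ≈ 0.042291 and Q = 941/2270 ≈ 0.414537.
Under the Kimura two-parameter model, d = −½ ln(1 − 2P − Q) − ¼ ln(1 − 2Q).
1 − 2P − Q = 0.500881, giving −½ ln(0.500881) = 0.345693.
1 − 2Q = 0.170926, giving −¼ ln(0.170926) = 0.441631.
d = 0.345693 + 0.441631 = 0.787324.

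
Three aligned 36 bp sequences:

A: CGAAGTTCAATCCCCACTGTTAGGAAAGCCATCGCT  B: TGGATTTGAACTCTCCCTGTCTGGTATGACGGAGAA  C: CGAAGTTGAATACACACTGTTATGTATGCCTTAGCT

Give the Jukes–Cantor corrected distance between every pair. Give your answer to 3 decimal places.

A–B: 18/36 sites differ → p = 0.5, d = −0.75 ln(1 − 0.666667) = 0.823960 ≈ 0.824.
A–C: 8/36 sites differ → p ≈ 0.222222, d = −0.75 ln(1 − 0.296296) = 0.263548 ≈ 0.264.
B–C: 15/36 sites differ → p ≈ 0.416667, d = −0.75 ln(1 − 0.555556) = 0.608198 ≈ 0.608.

d(A,B) = 0.824, d(A,C) = 0.264, d(B,C) = 0.608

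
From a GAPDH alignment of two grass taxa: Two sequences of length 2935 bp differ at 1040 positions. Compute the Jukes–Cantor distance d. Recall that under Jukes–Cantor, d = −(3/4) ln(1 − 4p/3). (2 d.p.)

p = 1040/2935 ≈ 0.354344.
d = −(3/4) ln(1 − 4p/3) = −0.75 ln(1 − 0.472459) = −0.75 ln(0.527541)
  = −0.75 × (-0.639529) = 0.479647 substitutions/site.

0.48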